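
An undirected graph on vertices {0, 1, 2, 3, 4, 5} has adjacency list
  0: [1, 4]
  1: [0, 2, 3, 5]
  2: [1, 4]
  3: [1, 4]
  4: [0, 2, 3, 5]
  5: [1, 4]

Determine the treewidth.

2

A width-2 tree decomposition is:
Bags: B1 = {1, 3, 4}  B2 = {1, 2, 4}  B3 = {0, 1, 4}  B4 = {1, 4, 5}
Tree: B1–B2, B2–B3, B3–B4
Every bag has size at most 3, so the width is 3 − 1 = 2 and tw(G) ≤ 2. The edges 3–4–2–1–3 form a cycle, so G is not a tree and its treewidth is at least 2. Hence tw(G) = 2 exactly.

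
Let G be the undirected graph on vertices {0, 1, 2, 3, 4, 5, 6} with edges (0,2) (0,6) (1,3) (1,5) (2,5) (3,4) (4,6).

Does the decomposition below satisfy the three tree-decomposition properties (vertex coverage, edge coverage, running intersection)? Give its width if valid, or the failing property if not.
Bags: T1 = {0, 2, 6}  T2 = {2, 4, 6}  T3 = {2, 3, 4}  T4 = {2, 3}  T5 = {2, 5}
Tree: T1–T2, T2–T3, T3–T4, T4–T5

No — vertex 1 appears in no bag.

A tree decomposition must satisfy three properties: every vertex lies in some bag; for every edge, both endpoints lie together in some bag; and for every vertex, the bags containing it form a connected subtree. Here vertex 1 appears in no bag, so the decomposition is invalid.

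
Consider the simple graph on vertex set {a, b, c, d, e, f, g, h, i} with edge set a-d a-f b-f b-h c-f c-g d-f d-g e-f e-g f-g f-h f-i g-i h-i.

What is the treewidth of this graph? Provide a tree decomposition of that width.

Treewidth 2.
One such decomposition:
Bags: B1 = {f, g, i}  B2 = {f, h, i}  B3 = {e, f, g}  B4 = {b, f, h}  B5 = {c, f, g}  B6 = {d, f, g}  B7 = {a, d, f}
Tree: B1–B2, B1–B3, B2–B4, B3–B5, B1–B6, B6–B7

Every bag has size at most 3, so the width is 3 − 1 = 2 and tw(G) ≤ 2. On the other hand G contains the 3-clique {d, f, g}. A clique must lie in a single bag of any decomposition, so no decomposition can have width below 2. Combining the bounds, tw(G) = 2.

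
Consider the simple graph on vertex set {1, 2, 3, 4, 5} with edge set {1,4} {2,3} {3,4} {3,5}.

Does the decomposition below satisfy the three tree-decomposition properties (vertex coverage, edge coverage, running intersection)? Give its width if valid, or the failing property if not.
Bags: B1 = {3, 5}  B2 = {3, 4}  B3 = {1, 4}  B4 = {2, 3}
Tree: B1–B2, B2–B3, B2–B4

Vertex coverage: the bags together contain {1, 2, 3, 4, 5}, the full vertex set. Edge coverage: each edge of G has both endpoints in at least one bag. Running intersection: for every vertex, the bags containing it form a connected subtree. All three properties hold, so this is a valid tree decomposition of width max|bag| − 1 = 1, and hence tw(G) ≤ 1.

Yes; width 1.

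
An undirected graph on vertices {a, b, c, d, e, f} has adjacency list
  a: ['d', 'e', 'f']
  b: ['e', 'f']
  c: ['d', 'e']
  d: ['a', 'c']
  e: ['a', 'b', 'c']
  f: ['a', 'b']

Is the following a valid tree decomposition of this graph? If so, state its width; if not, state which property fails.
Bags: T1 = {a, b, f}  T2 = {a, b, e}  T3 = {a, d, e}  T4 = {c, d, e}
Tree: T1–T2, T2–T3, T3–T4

Every vertex of G appears in some bag (union = {a, b, c, d, e, f}); every edge is covered by a bag; and for each vertex v the set of bags containing v is connected in the bag tree. The decomposition is therefore valid. The largest bag has 3 vertices, so the width is 2.

Yes; width 2.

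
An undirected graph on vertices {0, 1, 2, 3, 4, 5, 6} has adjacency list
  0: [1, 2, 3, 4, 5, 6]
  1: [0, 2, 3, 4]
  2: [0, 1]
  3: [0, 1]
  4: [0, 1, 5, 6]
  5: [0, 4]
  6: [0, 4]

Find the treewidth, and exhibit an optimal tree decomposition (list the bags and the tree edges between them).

Treewidth 2.
One such decomposition:
Bags: B1 = {0, 1, 4}  B2 = {0, 1, 2}  B3 = {0, 1, 3}  B4 = {0, 4, 6}  B5 = {0, 4, 5}
Tree: B1–B2, B2–B3, B1–B4, B1–B5

Every bag has size at most 3, so the width is 3 − 1 = 2 and tw(G) ≤ 2. For the lower bound, the 3 vertices {0, 1, 2} are pairwise adjacent, and any tree decomposition puts a clique entirely inside one bag — forcing width ≥ 2. Therefore the treewidth is 2.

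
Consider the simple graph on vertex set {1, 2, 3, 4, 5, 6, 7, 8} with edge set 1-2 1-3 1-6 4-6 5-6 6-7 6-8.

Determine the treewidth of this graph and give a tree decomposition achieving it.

The largest bag has 2 vertices, giving width 1; this decomposition certifies tw(G) ≤ 1. Since G has at least one edge (e.g. 1–6), it is not an edgeless graph, so tw(G) ≥ 1. Hence tw(G) = 1 exactly.

Treewidth 1.
One optimal decomposition is:
Bags: B1 = {1, 6}  B2 = {6, 7}  B3 = {5, 6}  B4 = {1, 3}  B5 = {6, 8}  B6 = {4, 6}  B7 = {1, 2}
Tree: B1–B2, B1–B3, B1–B4, B1–B5, B1–B6, B1–B7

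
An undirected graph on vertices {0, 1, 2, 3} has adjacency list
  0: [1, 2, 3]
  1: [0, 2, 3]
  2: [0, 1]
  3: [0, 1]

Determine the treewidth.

A width-2 tree decomposition is:
Bags: B1 = {0, 1, 2}  B2 = {0, 1, 3}
Tree: B1–B2
Each bag holds 3 vertices, so the decomposition has width 2, which upper-bounds the treewidth. Conversely, {0, 1, 2} is a clique of size 3, and the vertices of any clique must share a bag in every tree decomposition; so some bag has ≥ 3 vertices and tw(G) ≥ 2. Hence tw(G) = 2 exactly.

2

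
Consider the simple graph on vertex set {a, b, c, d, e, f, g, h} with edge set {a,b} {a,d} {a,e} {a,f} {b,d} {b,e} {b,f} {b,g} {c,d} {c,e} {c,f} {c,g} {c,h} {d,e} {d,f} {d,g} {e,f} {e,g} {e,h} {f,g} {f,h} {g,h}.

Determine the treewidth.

A width-4 tree decomposition is:
Bags: B1 = {c, e, f, g, h}  B2 = {c, d, e, f, g}  B3 = {b, d, e, f, g}  B4 = {a, b, d, e, f}
Tree: B1–B2, B2–B3, B3–B4
Each bag holds 5 vertices, so the decomposition has width 4, which upper-bounds the treewidth. Conversely, {c, d, e, f, g} is a clique of size 5, and the vertices of any clique must share a bag in every tree decomposition; so some bag has ≥ 5 vertices and tw(G) ≥ 4. Combining the bounds, tw(G) = 4.

4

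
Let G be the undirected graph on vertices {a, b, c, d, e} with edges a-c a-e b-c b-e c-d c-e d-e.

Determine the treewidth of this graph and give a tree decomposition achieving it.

Treewidth 2.
One optimal decomposition is:
Bags: B1 = {a, c, e}  B2 = {b, c, e}  B3 = {c, d, e}
Tree: B1–B2, B2–B3

Every bag has size at most 3, so the width is 3 − 1 = 2 and tw(G) ≤ 2. On the other hand G contains the 3-clique {c, d, e}. A clique must lie in a single bag of any decomposition, so no decomposition can have width below 2. The upper and lower bounds meet at 2, so that is the treewidth.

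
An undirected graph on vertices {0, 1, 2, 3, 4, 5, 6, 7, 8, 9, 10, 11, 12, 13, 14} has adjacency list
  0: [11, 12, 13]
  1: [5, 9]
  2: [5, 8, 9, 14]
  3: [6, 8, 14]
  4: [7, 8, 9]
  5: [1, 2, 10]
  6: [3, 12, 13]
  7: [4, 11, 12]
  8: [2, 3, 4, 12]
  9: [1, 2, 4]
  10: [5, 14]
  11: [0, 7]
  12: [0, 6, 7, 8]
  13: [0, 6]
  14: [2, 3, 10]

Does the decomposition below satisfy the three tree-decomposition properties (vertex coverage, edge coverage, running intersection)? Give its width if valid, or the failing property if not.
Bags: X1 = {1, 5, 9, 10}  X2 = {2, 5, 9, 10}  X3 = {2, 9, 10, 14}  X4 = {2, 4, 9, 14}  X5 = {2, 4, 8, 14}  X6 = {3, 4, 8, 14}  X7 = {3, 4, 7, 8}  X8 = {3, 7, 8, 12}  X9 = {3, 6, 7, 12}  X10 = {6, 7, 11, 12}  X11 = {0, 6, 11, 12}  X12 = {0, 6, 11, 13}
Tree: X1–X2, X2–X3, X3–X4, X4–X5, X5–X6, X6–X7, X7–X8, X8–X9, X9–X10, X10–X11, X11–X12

Vertex coverage: the bags together contain {0, 1, 2, 3, 4, 5, 6, 7, 8, 9, 10, 11, 12, 13, 14}, the full vertex set. Edge coverage: each edge of G has both endpoints in at least one bag. Running intersection: for every vertex, the bags containing it form a connected subtree. All three properties hold, so this is a valid tree decomposition of width max|bag| − 1 = 3, and hence tw(G) ≤ 3.

Yes; width 3.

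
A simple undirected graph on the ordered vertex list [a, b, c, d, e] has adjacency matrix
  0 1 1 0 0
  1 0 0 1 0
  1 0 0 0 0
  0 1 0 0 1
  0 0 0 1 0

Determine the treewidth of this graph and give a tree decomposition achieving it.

Treewidth 1.
One optimal decomposition is:
Bags: B1 = {d, e}  B2 = {b, d}  B3 = {a, b}  B4 = {a, c}
Tree: B1–B2, B2–B3, B3–B4

The largest bag has 2 vertices, giving width 1; this decomposition certifies tw(G) ≤ 1. Any graph with an edge has treewidth ≥ 1, and G has the edge e–d. Combining the bounds, tw(G) = 1.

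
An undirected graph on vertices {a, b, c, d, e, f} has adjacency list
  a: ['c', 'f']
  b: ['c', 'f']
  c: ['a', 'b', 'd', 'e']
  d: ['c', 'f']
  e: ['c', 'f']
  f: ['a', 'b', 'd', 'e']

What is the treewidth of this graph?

A width-2 tree decomposition is:
Bags: B1 = {a, c, f}  B2 = {c, e, f}  B3 = {b, c, f}  B4 = {c, d, f}
Tree: B1–B2, B2–B3, B3–B4
Every bag has size at most 3, so the width is 3 − 1 = 2 and tw(G) ≤ 2. The edges a–c–e–f–a form a cycle, so G is not a tree and its treewidth is at least 2. Therefore the treewidth is 2.

2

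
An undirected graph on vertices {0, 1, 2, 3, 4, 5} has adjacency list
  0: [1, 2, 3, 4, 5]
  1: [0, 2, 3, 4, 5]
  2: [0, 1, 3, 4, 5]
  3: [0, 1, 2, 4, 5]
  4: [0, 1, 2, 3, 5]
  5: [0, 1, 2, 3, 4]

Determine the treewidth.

A width-5 tree decomposition is:
Bags: B1 = {0, 1, 2, 3, 4, 5}
Tree: (single bag)
A single bag containing all 6 vertices is trivially a valid decomposition of width 5. For the lower bound, the 6 vertices {0, 1, 2, 3, 4, 5} are pairwise adjacent, and any tree decomposition puts a clique entirely inside one bag — forcing width ≥ 5. Hence tw(G) = 5 exactly.

5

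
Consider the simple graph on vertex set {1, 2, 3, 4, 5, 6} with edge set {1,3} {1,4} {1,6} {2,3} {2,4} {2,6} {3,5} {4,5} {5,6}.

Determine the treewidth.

3

A width-3 tree decomposition is:
Bags: B1 = {1, 2, 3, 5}  B2 = {1, 2, 5, 6}  B3 = {1, 2, 4, 5}
Tree: B1–B2, B2–B3
The largest bag has 4 vertices, giving width 3; this decomposition certifies tw(G) ≤ 3. For the lower bound: the 4 vertex sets {1,3}, {5,6}, {2}, {4} are disjoint, each induces a connected subgraph, and every pair is joined by at least one edge of G. Contracting each set to a single vertex therefore yields K_{4} as a minor, and since treewidth is minor-monotone, tw(G) ≥ tw(K_{4}) = 3. Therefore the treewidth is 3.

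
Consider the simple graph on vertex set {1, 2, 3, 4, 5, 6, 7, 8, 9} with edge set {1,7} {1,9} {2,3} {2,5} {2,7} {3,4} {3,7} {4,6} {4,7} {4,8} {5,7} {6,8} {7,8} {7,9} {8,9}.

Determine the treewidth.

A width-2 tree decomposition is:
Bags: B1 = {7, 8, 9}  B2 = {4, 7, 8}  B3 = {3, 4, 7}  B4 = {4, 6, 8}  B5 = {1, 7, 9}  B6 = {2, 3, 7}  B7 = {2, 5, 7}
Tree: B1–B2, B2–B3, B2–B4, B1–B5, B3–B6, B6–B7
Every bag has size at most 3, so the width is 3 − 1 = 2 and tw(G) ≤ 2. For the lower bound, the 3 vertices {4, 6, 8} are pairwise adjacent, and any tree decomposition puts a clique entirely inside one bag — forcing width ≥ 2. The upper and lower bounds meet at 2, so that is the treewidth.

2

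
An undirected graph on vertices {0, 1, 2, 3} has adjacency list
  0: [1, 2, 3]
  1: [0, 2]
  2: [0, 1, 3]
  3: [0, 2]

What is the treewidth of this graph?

A width-2 tree decomposition is:
Bags: B1 = {0, 2, 3}  B2 = {0, 1, 2}
Tree: B1–B2
Every bag has size at most 3, so the width is 3 − 1 = 2 and tw(G) ≤ 2. For the lower bound, the 3 vertices {0, 1, 2} are pairwise adjacent, and any tree decomposition puts a clique entirely inside one bag — forcing width ≥ 2. The upper and lower bounds meet at 2, so that is the treewidth.

2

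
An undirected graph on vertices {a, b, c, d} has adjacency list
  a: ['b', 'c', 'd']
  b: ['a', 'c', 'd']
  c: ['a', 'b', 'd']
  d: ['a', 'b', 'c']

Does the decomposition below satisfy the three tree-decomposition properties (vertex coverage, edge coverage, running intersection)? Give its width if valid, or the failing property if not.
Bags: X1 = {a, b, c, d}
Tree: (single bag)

Every vertex of G appears in some bag (union = {a, b, c, d}); every edge is covered by a bag; and for each vertex v the set of bags containing v is connected in the bag tree. The decomposition is therefore valid. The largest bag has 4 vertices, so the width is 3.

Yes; width 3.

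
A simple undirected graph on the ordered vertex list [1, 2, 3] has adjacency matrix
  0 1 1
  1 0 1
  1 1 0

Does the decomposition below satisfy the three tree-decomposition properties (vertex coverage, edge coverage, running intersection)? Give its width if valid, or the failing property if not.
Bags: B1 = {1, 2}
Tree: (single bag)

No — vertex 3 appears in no bag.

A tree decomposition must satisfy three properties: every vertex lies in some bag; for every edge, both endpoints lie together in some bag; and for every vertex, the bags containing it form a connected subtree. Here vertex 3 appears in no bag, so the decomposition is invalid.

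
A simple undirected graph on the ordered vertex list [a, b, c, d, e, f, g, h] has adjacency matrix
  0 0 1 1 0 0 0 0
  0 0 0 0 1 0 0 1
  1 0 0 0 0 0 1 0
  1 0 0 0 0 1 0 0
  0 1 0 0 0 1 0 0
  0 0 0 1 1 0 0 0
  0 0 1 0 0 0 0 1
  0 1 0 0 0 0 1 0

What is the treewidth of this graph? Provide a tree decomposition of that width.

The largest bag has 3 vertices, giving width 2; this decomposition certifies tw(G) ≤ 2. For the lower bound, G contains the cycle b–h–g–c–a–d–f–e–b, so G is not a forest; only forests have treewidth ≤ 1, hence tw(G) ≥ 2. Hence tw(G) = 2 exactly.

Treewidth 2.
Bags: B1 = {b, g, h}  B2 = {b, c, g}  B3 = {a, b, c}  B4 = {a, b, d}  B5 = {b, d, f}  B6 = {b, e, f}
Tree: B1–B2, B2–B3, B3–B4, B4–B5, B5–B6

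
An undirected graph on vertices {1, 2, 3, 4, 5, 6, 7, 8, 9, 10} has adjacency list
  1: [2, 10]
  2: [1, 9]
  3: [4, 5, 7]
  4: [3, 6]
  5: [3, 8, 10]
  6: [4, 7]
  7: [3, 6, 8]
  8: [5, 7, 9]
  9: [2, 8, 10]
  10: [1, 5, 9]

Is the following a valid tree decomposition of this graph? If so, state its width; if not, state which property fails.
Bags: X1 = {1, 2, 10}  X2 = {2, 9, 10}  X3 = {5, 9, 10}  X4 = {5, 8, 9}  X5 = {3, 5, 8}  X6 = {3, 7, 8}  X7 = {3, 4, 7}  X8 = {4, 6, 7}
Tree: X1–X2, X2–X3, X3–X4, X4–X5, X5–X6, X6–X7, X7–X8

Checking the three conditions: (i) the bags cover all of {1, 2, 3, 4, 5, 6, 7, 8, 9, 10}; (ii) for each edge, some bag contains both endpoints; (iii) the bags containing any fixed vertex form a subtree. All hold, so the decomposition is valid with width 3 − 1 = 2.

Yes; width 2.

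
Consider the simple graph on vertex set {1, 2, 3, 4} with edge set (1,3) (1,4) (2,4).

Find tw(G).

1

A width-1 tree decomposition is:
Bags: B1 = {1, 3}  B2 = {1, 4}  B3 = {2, 4}
Tree: B1–B2, B2–B3
Each bag holds 2 vertices, so the decomposition has width 1, which upper-bounds the treewidth. Any graph with an edge has treewidth ≥ 1, and G has the edge 3–1. Therefore the treewidth is 1.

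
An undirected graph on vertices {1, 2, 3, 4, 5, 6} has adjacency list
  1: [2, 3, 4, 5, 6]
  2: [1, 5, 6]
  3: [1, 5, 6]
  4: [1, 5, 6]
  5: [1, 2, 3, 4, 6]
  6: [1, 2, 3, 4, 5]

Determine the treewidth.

A width-3 tree decomposition is:
Bags: B1 = {1, 3, 5, 6}  B2 = {1, 4, 5, 6}  B3 = {1, 2, 5, 6}
Tree: B1–B2, B1–B3
Every bag has size at most 4, so the width is 4 − 1 = 3 and tw(G) ≤ 3. Conversely, {1, 2, 5, 6} is a clique of size 4, and the vertices of any clique must share a bag in every tree decomposition; so some bag has ≥ 4 vertices and tw(G) ≥ 3. Hence tw(G) = 3 exactly.

3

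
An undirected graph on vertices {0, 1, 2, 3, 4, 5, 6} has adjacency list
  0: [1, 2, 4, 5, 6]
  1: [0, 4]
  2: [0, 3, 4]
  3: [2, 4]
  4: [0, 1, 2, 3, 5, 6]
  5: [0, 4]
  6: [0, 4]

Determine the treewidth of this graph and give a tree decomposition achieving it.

Treewidth 2.
Bags: B1 = {0, 4, 5}  B2 = {0, 2, 4}  B3 = {2, 3, 4}  B4 = {0, 1, 4}  B5 = {0, 4, 6}
Tree: B1–B2, B2–B3, B2–B4, B1–B5

The largest bag has 3 vertices, giving width 2; this decomposition certifies tw(G) ≤ 2. On the other hand G contains the 3-clique {0, 1, 4}. A clique must lie in a single bag of any decomposition, so no decomposition can have width below 2. Combining the bounds, tw(G) = 2.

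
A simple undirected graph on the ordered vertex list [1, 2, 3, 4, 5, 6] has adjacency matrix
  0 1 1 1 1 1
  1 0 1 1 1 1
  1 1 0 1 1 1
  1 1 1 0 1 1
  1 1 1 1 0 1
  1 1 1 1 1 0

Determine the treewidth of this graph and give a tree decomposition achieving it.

With just one bag of size 6, the width is 6 − 1 = 5, so tw(G) ≤ 5. Conversely, {1, 2, 3, 4, 5, 6} is a clique of size 6, and the vertices of any clique must share a bag in every tree decomposition; so some bag has ≥ 6 vertices and tw(G) ≥ 5. Hence tw(G) = 5 exactly.

Treewidth 5.
One optimal decomposition is:
Bags: B1 = {1, 2, 3, 4, 5, 6}
Tree: (single bag)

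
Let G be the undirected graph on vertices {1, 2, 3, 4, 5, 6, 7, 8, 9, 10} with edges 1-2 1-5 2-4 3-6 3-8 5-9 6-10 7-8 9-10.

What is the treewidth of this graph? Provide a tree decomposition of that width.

Each bag holds 2 vertices, so the decomposition has width 1, which upper-bounds the treewidth. Any graph with an edge has treewidth ≥ 1, and G has the edge 4–2. The upper and lower bounds meet at 1, so that is the treewidth.

Treewidth 1.
One such decomposition:
Bags: B1 = {2, 4}  B2 = {1, 2}  B3 = {1, 5}  B4 = {5, 9}  B5 = {9, 10}  B6 = {6, 10}  B7 = {3, 6}  B8 = {3, 8}  B9 = {7, 8}
Tree: B1–B2, B2–B3, B3–B4, B4–B5, B5–B6, B6–B7, B7–B8, B8–B9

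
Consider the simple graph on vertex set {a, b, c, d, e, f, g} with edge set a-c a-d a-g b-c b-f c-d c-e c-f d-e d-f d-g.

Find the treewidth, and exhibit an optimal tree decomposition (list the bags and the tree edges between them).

Treewidth 2.
One optimal decomposition is:
Bags: B1 = {c, d, f}  B2 = {a, c, d}  B3 = {c, d, e}  B4 = {a, d, g}  B5 = {b, c, f}
Tree: B1–B2, B1–B3, B2–B4, B1–B5

The largest bag has 3 vertices, giving width 2; this decomposition certifies tw(G) ≤ 2. Conversely, {a, d, g} is a clique of size 3, and the vertices of any clique must share a bag in every tree decomposition; so some bag has ≥ 3 vertices and tw(G) ≥ 2. The upper and lower bounds meet at 2, so that is the treewidth.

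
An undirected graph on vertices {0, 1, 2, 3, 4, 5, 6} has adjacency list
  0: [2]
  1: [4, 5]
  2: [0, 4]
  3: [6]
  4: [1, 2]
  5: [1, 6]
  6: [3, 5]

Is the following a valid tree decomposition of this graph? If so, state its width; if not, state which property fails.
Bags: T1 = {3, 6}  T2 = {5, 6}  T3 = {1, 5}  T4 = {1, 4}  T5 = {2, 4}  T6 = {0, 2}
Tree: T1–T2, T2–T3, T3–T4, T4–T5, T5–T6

Every vertex of G appears in some bag (union = {0, 1, 2, 3, 4, 5, 6}); every edge is covered by a bag; and for each vertex v the set of bags containing v is connected in the bag tree. The decomposition is therefore valid. The largest bag has 2 vertices, so the width is 1.

Yes; width 1.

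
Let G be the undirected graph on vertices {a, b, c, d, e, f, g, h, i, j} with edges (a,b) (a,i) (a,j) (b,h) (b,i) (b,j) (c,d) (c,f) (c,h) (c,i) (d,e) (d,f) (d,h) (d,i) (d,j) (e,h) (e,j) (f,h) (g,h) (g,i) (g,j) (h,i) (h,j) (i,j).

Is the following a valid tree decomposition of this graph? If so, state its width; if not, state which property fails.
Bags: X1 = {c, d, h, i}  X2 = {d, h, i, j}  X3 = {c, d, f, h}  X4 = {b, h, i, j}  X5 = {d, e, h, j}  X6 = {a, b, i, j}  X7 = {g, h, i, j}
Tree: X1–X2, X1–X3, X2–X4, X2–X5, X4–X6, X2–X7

Checking the three conditions: (i) the bags cover all of {a, b, c, d, e, f, g, h, i, j}; (ii) for each edge, some bag contains both endpoints; (iii) the bags containing any fixed vertex form a subtree. All hold, so the decomposition is valid with width 4 − 1 = 3.

Yes; width 3.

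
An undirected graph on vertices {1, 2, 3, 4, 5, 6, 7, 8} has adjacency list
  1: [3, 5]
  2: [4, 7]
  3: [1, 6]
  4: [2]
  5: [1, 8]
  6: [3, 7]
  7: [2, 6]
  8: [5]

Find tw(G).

A width-1 tree decomposition is:
Bags: B1 = {2, 4}  B2 = {2, 7}  B3 = {6, 7}  B4 = {3, 6}  B5 = {1, 3}  B6 = {1, 5}  B7 = {5, 8}
Tree: B1–B2, B2–B3, B3–B4, B4–B5, B5–B6, B6–B7
The largest bag has 2 vertices, giving width 1; this decomposition certifies tw(G) ≤ 1. Any graph with an edge has treewidth ≥ 1, and G has the edge 4–2. Hence tw(G) = 1 exactly.

1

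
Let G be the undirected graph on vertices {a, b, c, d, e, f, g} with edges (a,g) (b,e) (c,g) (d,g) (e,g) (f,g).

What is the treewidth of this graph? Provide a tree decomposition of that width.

Every bag has size at most 2, so the width is 2 − 1 = 1 and tw(G) ≤ 1. Any graph with an edge has treewidth ≥ 1, and G has the edge c–g. Combining the bounds, tw(G) = 1.

Treewidth 1.
One such decomposition:
Bags: B1 = {c, g}  B2 = {e, g}  B3 = {b, e}  B4 = {d, g}  B5 = {f, g}  B6 = {a, g}
Tree: B1–B2, B2–B3, B2–B4, B1–B5, B1–B6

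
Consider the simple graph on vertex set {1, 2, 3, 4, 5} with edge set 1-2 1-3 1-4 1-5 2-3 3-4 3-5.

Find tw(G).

A width-2 tree decomposition is:
Bags: B1 = {1, 3, 5}  B2 = {1, 3, 4}  B3 = {1, 2, 3}
Tree: B1–B2, B2–B3
Each bag holds 3 vertices, so the decomposition has width 2, which upper-bounds the treewidth. Conversely, {1, 2, 3} is a clique of size 3, and the vertices of any clique must share a bag in every tree decomposition; so some bag has ≥ 3 vertices and tw(G) ≥ 2. Combining the bounds, tw(G) = 2.

2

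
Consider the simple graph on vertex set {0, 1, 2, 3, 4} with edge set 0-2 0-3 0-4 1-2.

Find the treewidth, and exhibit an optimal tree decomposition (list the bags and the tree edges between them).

Each bag holds 2 vertices, so the decomposition has width 1, which upper-bounds the treewidth. G has an edge, so its treewidth is at least 1. Combining the bounds, tw(G) = 1.

Treewidth 1.
Bags: B1 = {1, 2}  B2 = {0, 2}  B3 = {0, 3}  B4 = {0, 4}
Tree: B1–B2, B2–B3, B2–B4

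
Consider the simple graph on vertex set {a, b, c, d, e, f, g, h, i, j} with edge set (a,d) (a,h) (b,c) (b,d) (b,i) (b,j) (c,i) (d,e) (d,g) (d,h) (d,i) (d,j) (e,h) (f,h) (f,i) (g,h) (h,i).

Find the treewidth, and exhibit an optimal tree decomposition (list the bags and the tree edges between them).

The largest bag has 3 vertices, giving width 2; this decomposition certifies tw(G) ≤ 2. On the other hand G contains the 3-clique {b, d, j}. A clique must lie in a single bag of any decomposition, so no decomposition can have width below 2. Therefore the treewidth is 2.

Treewidth 2.
One such decomposition:
Bags: B1 = {b, d, i}  B2 = {d, h, i}  B3 = {d, e, h}  B4 = {b, c, i}  B5 = {d, g, h}  B6 = {f, h, i}  B7 = {b, d, j}  B8 = {a, d, h}
Tree: B1–B2, B2–B3, B1–B4, B2–B5, B2–B6, B1–B7, B2–B8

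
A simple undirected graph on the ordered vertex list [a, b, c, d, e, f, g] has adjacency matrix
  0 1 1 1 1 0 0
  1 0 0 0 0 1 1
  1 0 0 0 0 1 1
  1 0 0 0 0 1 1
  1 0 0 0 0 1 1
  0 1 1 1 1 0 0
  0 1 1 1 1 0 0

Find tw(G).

3

A width-3 tree decomposition is:
Bags: B1 = {a, e, f, g}  B2 = {a, c, f, g}  B3 = {a, b, f, g}  B4 = {a, d, f, g}
Tree: B1–B2, B2–B3, B3–B4
Each bag holds 4 vertices, so the decomposition has width 3, which upper-bounds the treewidth. For the lower bound: the 4 vertex sets {e,f}, {a,c}, {g}, {b} are disjoint, each induces a connected subgraph, and every pair is joined by at least one edge of G. Contracting each set to a single vertex therefore yields K_{4} as a minor, and since treewidth is minor-monotone, tw(G) ≥ tw(K_{4}) = 3. Hence tw(G) = 3 exactly.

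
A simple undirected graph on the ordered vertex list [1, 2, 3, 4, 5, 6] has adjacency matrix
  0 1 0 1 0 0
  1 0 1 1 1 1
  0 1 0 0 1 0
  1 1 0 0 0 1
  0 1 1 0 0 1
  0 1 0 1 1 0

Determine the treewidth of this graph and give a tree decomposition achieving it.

Each bag holds 3 vertices, so the decomposition has width 2, which upper-bounds the treewidth. On the other hand G contains the 3-clique {2, 3, 5}. A clique must lie in a single bag of any decomposition, so no decomposition can have width below 2. Hence tw(G) = 2 exactly.

Treewidth 2.
One such decomposition:
Bags: B1 = {2, 4, 6}  B2 = {1, 2, 4}  B3 = {2, 5, 6}  B4 = {2, 3, 5}
Tree: B1–B2, B1–B3, B3–B4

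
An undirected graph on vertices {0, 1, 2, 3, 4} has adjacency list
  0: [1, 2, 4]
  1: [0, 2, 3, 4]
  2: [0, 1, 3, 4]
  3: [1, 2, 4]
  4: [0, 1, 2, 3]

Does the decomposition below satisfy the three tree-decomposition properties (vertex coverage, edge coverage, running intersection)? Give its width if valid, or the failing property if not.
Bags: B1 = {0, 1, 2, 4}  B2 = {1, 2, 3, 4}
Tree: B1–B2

Yes; width 3.

Every vertex of G appears in some bag (union = {0, 1, 2, 3, 4}); every edge is covered by a bag; and for each vertex v the set of bags containing v is connected in the bag tree. The decomposition is therefore valid. The largest bag has 4 vertices, so the width is 3.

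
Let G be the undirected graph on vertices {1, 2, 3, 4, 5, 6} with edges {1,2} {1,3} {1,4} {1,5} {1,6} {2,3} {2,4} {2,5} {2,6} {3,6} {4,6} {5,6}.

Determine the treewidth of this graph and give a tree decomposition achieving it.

Treewidth 3.
One such decomposition:
Bags: B1 = {1, 2, 4, 6}  B2 = {1, 2, 3, 6}  B3 = {1, 2, 5, 6}
Tree: B1–B2, B2–B3

The largest bag has 4 vertices, giving width 3; this decomposition certifies tw(G) ≤ 3. Conversely, {1, 2, 3, 6} is a clique of size 4, and the vertices of any clique must share a bag in every tree decomposition; so some bag has ≥ 4 vertices and tw(G) ≥ 3. The upper and lower bounds meet at 3, so that is the treewidth.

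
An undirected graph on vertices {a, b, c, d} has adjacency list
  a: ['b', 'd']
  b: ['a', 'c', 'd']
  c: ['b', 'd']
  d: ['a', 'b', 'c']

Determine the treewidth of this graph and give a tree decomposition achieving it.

Treewidth 2.
One optimal decomposition is:
Bags: B1 = {a, b, d}  B2 = {b, c, d}
Tree: B1–B2

The largest bag has 3 vertices, giving width 2; this decomposition certifies tw(G) ≤ 2. On the other hand G contains the 3-clique {b, c, d}. A clique must lie in a single bag of any decomposition, so no decomposition can have width below 2. Combining the bounds, tw(G) = 2.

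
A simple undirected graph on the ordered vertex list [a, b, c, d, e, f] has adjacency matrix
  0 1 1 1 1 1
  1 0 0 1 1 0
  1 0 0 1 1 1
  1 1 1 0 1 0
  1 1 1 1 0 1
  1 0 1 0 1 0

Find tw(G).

3

A width-3 tree decomposition is:
Bags: B1 = {a, b, d, e}  B2 = {a, c, d, e}  B3 = {a, c, e, f}
Tree: B1–B2, B2–B3
Each bag holds 4 vertices, so the decomposition has width 3, which upper-bounds the treewidth. For the lower bound, the 4 vertices {a, c, d, e} are pairwise adjacent, and any tree decomposition puts a clique entirely inside one bag — forcing width ≥ 3. The upper and lower bounds meet at 3, so that is the treewidth.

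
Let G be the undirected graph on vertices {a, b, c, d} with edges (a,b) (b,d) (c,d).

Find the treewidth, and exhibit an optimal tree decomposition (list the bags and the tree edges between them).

Every bag has size at most 2, so the width is 2 − 1 = 1 and tw(G) ≤ 1. G has an edge, so its treewidth is at least 1. The upper and lower bounds meet at 1, so that is the treewidth.

Treewidth 1.
One optimal decomposition is:
Bags: B1 = {a, b}  B2 = {b, d}  B3 = {c, d}
Tree: B1–B2, B2–B3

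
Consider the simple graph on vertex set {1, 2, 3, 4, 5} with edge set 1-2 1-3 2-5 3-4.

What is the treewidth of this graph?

A width-1 tree decomposition is:
Bags: B1 = {3, 4}  B2 = {1, 3}  B3 = {1, 2}  B4 = {2, 5}
Tree: B1–B2, B2–B3, B3–B4
The largest bag has 2 vertices, giving width 1; this decomposition certifies tw(G) ≤ 1. Any graph with an edge has treewidth ≥ 1, and G has the edge 4–3. The upper and lower bounds meet at 1, so that is the treewidth.

1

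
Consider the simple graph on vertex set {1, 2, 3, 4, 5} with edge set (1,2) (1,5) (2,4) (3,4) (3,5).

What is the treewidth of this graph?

2

A width-2 tree decomposition is:
Bags: B1 = {2, 3, 4}  B2 = {1, 2, 3}  B3 = {1, 3, 5}
Tree: B1–B2, B2–B3
The largest bag has 3 vertices, giving width 2; this decomposition certifies tw(G) ≤ 2. Since 3–4–2–1–5–3 is a cycle in G, G is not acyclic. Forests are exactly the graphs of treewidth ≤ 1, so tw(G) ≥ 2. Combining the bounds, tw(G) = 2.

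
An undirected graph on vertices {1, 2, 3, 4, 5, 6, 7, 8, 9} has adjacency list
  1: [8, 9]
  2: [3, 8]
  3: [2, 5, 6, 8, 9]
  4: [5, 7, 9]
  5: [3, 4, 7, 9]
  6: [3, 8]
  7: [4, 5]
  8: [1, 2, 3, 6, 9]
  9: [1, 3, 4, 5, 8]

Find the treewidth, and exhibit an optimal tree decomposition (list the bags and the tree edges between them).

Every bag has size at most 3, so the width is 3 − 1 = 2 and tw(G) ≤ 2. On the other hand G contains the 3-clique {1, 8, 9}. A clique must lie in a single bag of any decomposition, so no decomposition can have width below 2. Combining the bounds, tw(G) = 2.

Treewidth 2.
One optimal decomposition is:
Bags: B1 = {3, 8, 9}  B2 = {3, 5, 9}  B3 = {4, 5, 9}  B4 = {3, 6, 8}  B5 = {2, 3, 8}  B6 = {4, 5, 7}  B7 = {1, 8, 9}
Tree: B1–B2, B2–B3, B1–B4, B1–B5, B3–B6, B1–B7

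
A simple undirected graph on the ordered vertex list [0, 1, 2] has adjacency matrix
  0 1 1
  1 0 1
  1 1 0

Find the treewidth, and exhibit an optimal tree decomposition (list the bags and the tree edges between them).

A single bag containing all 3 vertices is trivially a valid decomposition of width 2. Conversely, {0, 1, 2} is a clique of size 3, and the vertices of any clique must share a bag in every tree decomposition; so some bag has ≥ 3 vertices and tw(G) ≥ 2. Hence tw(G) = 2 exactly.

Treewidth 2.
Bags: B1 = {0, 1, 2}
Tree: (single bag)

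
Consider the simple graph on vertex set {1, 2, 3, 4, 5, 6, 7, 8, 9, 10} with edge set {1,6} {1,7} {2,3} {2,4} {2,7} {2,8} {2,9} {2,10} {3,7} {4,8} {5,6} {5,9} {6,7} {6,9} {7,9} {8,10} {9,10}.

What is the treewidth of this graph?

2

A width-2 tree decomposition is:
Bags: B1 = {2, 7, 9}  B2 = {2, 9, 10}  B3 = {6, 7, 9}  B4 = {1, 6, 7}  B5 = {2, 8, 10}  B6 = {2, 3, 7}  B7 = {2, 4, 8}  B8 = {5, 6, 9}
Tree: B1–B2, B1–B3, B3–B4, B2–B5, B1–B6, B5–B7, B3–B8
Each bag holds 3 vertices, so the decomposition has width 2, which upper-bounds the treewidth. On the other hand G contains the 3-clique {1, 6, 7}. A clique must lie in a single bag of any decomposition, so no decomposition can have width below 2. Therefore the treewidth is 2.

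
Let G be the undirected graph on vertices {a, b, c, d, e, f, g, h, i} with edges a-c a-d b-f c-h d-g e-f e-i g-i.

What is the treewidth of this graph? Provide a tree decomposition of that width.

Each bag holds 2 vertices, so the decomposition has width 1, which upper-bounds the treewidth. Since G has at least one edge (e.g. b–f), it is not an edgeless graph, so tw(G) ≥ 1. Hence tw(G) = 1 exactly.

Treewidth 1.
One such decomposition:
Bags: B1 = {b, f}  B2 = {e, f}  B3 = {e, i}  B4 = {g, i}  B5 = {d, g}  B6 = {a, d}  B7 = {a, c}  B8 = {c, h}
Tree: B1–B2, B2–B3, B3–B4, B4–B5, B5–B6, B6–B7, B7–B8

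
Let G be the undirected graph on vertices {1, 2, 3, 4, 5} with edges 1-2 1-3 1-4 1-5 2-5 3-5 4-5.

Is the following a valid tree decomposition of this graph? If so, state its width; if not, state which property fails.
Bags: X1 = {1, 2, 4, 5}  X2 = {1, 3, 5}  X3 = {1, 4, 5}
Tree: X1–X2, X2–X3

No — bags containing vertex 4 are not connected in the tree.

A tree decomposition must satisfy three properties: every vertex lies in some bag; for every edge, both endpoints lie together in some bag; and for every vertex, the bags containing it form a connected subtree. Here bags containing vertex 4 are not connected in the tree, so the decomposition is invalid.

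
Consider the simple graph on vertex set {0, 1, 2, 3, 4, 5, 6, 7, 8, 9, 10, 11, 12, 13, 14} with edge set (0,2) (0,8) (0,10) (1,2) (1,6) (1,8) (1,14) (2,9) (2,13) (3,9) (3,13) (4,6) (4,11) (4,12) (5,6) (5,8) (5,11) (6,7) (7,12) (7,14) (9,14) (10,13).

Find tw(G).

A width-3 tree decomposition is:
Bags: B1 = {4, 7, 11, 12}  B2 = {4, 6, 7, 11}  B3 = {5, 6, 7, 11}  B4 = {5, 6, 7, 14}  B5 = {1, 5, 6, 14}  B6 = {1, 5, 8, 14}  B7 = {1, 8, 9, 14}  B8 = {1, 2, 8, 9}  B9 = {0, 2, 8, 9}  B10 = {0, 2, 3, 9}  B11 = {0, 2, 3, 13}  B12 = {0, 3, 10, 13}
Tree: B1–B2, B2–B3, B3–B4, B4–B5, B5–B6, B6–B7, B7–B8, B8–B9, B9–B10, B10–B11, B11–B12
The largest bag has 4 vertices, giving width 3; this decomposition certifies tw(G) ≤ 3. For the lower bound: the 4 vertex sets {4,11,12}, {7}, {6}, {1,5,8,14} are disjoint, each induces a connected subgraph, and every pair is joined by at least one edge of G. Contracting each set to a single vertex therefore yields K_{4} as a minor, and since treewidth is minor-monotone, tw(G) ≥ tw(K_{4}) = 3. Combining the bounds, tw(G) = 3.

3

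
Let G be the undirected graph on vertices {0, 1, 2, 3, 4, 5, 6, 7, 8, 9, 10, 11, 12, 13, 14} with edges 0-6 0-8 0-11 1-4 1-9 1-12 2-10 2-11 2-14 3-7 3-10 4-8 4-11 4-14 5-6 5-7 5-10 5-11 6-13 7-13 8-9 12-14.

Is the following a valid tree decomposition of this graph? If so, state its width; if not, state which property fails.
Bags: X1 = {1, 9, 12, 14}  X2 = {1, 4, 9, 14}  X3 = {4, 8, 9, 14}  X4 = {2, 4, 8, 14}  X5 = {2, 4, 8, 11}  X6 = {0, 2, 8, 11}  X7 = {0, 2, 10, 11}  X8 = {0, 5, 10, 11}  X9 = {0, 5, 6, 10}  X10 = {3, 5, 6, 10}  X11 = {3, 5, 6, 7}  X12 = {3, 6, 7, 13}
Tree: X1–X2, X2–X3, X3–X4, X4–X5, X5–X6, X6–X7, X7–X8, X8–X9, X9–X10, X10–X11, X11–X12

Vertex coverage: the bags together contain {0, 1, 2, 3, 4, 5, 6, 7, 8, 9, 10, 11, 12, 13, 14}, the full vertex set. Edge coverage: each edge of G has both endpoints in at least one bag. Running intersection: for every vertex, the bags containing it form a connected subtree. All three properties hold, so this is a valid tree decomposition of width max|bag| − 1 = 3, and hence tw(G) ≤ 3.

Yes; width 3.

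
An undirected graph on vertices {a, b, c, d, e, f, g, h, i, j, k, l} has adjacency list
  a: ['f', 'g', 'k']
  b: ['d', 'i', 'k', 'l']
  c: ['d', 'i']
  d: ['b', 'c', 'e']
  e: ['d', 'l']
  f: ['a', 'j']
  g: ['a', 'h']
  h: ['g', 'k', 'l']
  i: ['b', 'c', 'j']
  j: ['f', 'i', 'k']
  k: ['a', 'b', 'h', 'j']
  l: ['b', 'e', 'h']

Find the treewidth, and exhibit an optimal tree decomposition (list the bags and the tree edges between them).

Each bag holds 4 vertices, so the decomposition has width 3, which upper-bounds the treewidth. For the lower bound: the 4 vertex sets {a,f,g}, {j}, {k}, {b,h,i,l} are disjoint, each induces a connected subgraph, and every pair is joined by at least one edge of G. Contracting each set to a single vertex therefore yields K_{4} as a minor, and since treewidth is minor-monotone, tw(G) ≥ tw(K_{4}) = 3. Hence tw(G) = 3 exactly.

Treewidth 3.
One optimal decomposition is:
Bags: B1 = {a, f, g, j}  B2 = {a, g, j, k}  B3 = {g, h, j, k}  B4 = {h, i, j, k}  B5 = {b, h, i, k}  B6 = {b, h, i, l}  B7 = {b, c, i, l}  B8 = {b, c, d, l}  B9 = {c, d, e, l}
Tree: B1–B2, B2–B3, B3–B4, B4–B5, B5–B6, B6–B7, B7–B8, B8–B9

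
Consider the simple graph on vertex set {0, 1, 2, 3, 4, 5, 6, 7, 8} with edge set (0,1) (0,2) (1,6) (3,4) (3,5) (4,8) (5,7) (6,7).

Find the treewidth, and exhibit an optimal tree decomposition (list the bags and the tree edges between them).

Each bag holds 2 vertices, so the decomposition has width 1, which upper-bounds the treewidth. Any graph with an edge has treewidth ≥ 1, and G has the edge 2–0. Combining the bounds, tw(G) = 1.

Treewidth 1.
One optimal decomposition is:
Bags: B1 = {0, 2}  B2 = {0, 1}  B3 = {1, 6}  B4 = {6, 7}  B5 = {5, 7}  B6 = {3, 5}  B7 = {3, 4}  B8 = {4, 8}
Tree: B1–B2, B2–B3, B3–B4, B4–B5, B5–B6, B6–B7, B7–B8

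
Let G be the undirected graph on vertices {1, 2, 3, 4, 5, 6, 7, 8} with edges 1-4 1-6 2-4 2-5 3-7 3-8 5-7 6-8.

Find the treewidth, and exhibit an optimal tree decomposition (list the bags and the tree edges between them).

Treewidth 2.
One such decomposition:
Bags: B1 = {1, 2, 4}  B2 = {1, 2, 6}  B3 = {2, 6, 8}  B4 = {2, 3, 8}  B5 = {2, 3, 7}  B6 = {2, 5, 7}
Tree: B1–B2, B2–B3, B3–B4, B4–B5, B5–B6

Each bag holds 3 vertices, so the decomposition has width 2, which upper-bounds the treewidth. Since 2–4–1–6–8–3–7–5–2 is a cycle in G, G is not acyclic. Forests are exactly the graphs of treewidth ≤ 1, so tw(G) ≥ 2. Combining the bounds, tw(G) = 2.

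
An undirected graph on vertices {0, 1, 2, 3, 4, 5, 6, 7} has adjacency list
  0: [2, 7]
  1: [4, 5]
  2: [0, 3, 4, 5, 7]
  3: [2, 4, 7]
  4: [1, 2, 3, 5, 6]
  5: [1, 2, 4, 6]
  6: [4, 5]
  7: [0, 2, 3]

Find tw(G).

A width-2 tree decomposition is:
Bags: B1 = {2, 4, 5}  B2 = {4, 5, 6}  B3 = {2, 3, 4}  B4 = {1, 4, 5}  B5 = {2, 3, 7}  B6 = {0, 2, 7}
Tree: B1–B2, B1–B3, B1–B4, B3–B5, B5–B6
Every bag has size at most 3, so the width is 3 − 1 = 2 and tw(G) ≤ 2. Conversely, {1, 4, 5} is a clique of size 3, and the vertices of any clique must share a bag in every tree decomposition; so some bag has ≥ 3 vertices and tw(G) ≥ 2. Therefore the treewidth is 2.

2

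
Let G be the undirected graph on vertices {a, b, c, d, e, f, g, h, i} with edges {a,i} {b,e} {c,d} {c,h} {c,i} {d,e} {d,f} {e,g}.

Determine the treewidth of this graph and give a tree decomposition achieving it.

The largest bag has 2 vertices, giving width 1; this decomposition certifies tw(G) ≤ 1. G has an edge, so its treewidth is at least 1. Therefore the treewidth is 1.

Treewidth 1.
One optimal decomposition is:
Bags: B1 = {a, i}  B2 = {c, i}  B3 = {c, d}  B4 = {d, e}  B5 = {d, f}  B6 = {c, h}  B7 = {e, g}  B8 = {b, e}
Tree: B1–B2, B2–B3, B3–B4, B3–B5, B3–B6, B4–B7, B7–B8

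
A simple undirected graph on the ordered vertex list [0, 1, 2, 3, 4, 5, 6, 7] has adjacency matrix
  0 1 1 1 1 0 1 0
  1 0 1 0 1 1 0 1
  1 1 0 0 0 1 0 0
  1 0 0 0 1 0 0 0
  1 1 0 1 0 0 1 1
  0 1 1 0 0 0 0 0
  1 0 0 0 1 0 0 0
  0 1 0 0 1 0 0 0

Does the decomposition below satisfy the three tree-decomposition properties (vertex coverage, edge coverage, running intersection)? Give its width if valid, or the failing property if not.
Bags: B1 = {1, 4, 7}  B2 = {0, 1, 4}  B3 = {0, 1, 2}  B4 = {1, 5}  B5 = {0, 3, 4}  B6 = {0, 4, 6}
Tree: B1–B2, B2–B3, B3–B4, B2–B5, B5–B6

A tree decomposition must satisfy three properties: every vertex lies in some bag; for every edge, both endpoints lie together in some bag; and for every vertex, the bags containing it form a connected subtree. Here edge (2,5) lies in no bag, so the decomposition is invalid.

No — edge (2,5) lies in no bag.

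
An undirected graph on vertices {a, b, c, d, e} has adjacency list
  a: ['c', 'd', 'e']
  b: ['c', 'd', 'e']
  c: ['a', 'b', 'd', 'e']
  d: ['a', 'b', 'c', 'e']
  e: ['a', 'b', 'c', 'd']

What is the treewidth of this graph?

3

A width-3 tree decomposition is:
Bags: B1 = {a, c, d, e}  B2 = {b, c, d, e}
Tree: B1–B2
The largest bag has 4 vertices, giving width 3; this decomposition certifies tw(G) ≤ 3. For the lower bound, the 4 vertices {a, c, d, e} are pairwise adjacent, and any tree decomposition puts a clique entirely inside one bag — forcing width ≥ 3. Combining the bounds, tw(G) = 3.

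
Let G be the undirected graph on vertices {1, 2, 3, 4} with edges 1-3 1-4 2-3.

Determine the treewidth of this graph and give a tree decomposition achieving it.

Treewidth 1.
Bags: B1 = {1, 4}  B2 = {1, 3}  B3 = {2, 3}
Tree: B1–B2, B2–B3

The largest bag has 2 vertices, giving width 1; this decomposition certifies tw(G) ≤ 1. Since G has at least one edge (e.g. 4–1), it is not an edgeless graph, so tw(G) ≥ 1. Hence tw(G) = 1 exactly.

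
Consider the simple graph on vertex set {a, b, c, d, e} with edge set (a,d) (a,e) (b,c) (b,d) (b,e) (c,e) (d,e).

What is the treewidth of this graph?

A width-2 tree decomposition is:
Bags: B1 = {b, c, e}  B2 = {b, d, e}  B3 = {a, d, e}
Tree: B1–B2, B2–B3
Each bag holds 3 vertices, so the decomposition has width 2, which upper-bounds the treewidth. For the lower bound, the 3 vertices {a, d, e} are pairwise adjacent, and any tree decomposition puts a clique entirely inside one bag — forcing width ≥ 2. Combining the bounds, tw(G) = 2.

2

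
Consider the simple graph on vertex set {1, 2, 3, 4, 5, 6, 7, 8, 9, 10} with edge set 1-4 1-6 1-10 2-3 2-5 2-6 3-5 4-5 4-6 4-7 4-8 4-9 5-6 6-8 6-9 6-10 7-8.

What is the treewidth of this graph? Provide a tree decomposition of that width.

Treewidth 2.
One optimal decomposition is:
Bags: B1 = {4, 6, 8}  B2 = {1, 4, 6}  B3 = {4, 6, 9}  B4 = {4, 7, 8}  B5 = {4, 5, 6}  B6 = {2, 5, 6}  B7 = {2, 3, 5}  B8 = {1, 6, 10}
Tree: B1–B2, B1–B3, B1–B4, B1–B5, B5–B6, B6–B7, B2–B8

The largest bag has 3 vertices, giving width 2; this decomposition certifies tw(G) ≤ 2. Conversely, {2, 3, 5} is a clique of size 3, and the vertices of any clique must share a bag in every tree decomposition; so some bag has ≥ 3 vertices and tw(G) ≥ 2. The upper and lower bounds meet at 2, so that is the treewidth.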